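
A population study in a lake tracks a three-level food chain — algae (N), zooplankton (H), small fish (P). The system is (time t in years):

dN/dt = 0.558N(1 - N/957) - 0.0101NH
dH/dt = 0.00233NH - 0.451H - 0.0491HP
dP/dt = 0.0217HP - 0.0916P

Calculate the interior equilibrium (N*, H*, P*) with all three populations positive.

N* ≈ 884, H* ≈ 4.22, P* ≈ 32.8

From dP/dt = 0: 0.0217H* = 0.0916, so H* = 4.22.
From dN/dt = 0: 0.558(1 - N*/957) = 0.0101·4.22, giving N* = 957·(1 - 0.0764) = 884.
From dH/dt = 0: 0.00233·884 - 0.451 = 0.0491P*, so P* = 1.61/0.0491 = 32.8.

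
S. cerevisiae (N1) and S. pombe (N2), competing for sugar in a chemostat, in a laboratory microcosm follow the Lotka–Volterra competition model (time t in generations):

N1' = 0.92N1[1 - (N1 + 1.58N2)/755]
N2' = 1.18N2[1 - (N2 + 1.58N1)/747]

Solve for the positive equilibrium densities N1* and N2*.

N1* ≈ 284, N2* ≈ 298

Setting both brackets to zero gives the nullclines N1 + 1.58N2 = 755 and 1.58N1 + N2 = 747.
Substituting N2 = 747 - 1.58N1 into the first: N1(1 - 1.58·1.58) = 755 - 1.58·747.
So N1* = -425/-1.5 = 284, and then N2* = 747 - 1.58·284 = 298.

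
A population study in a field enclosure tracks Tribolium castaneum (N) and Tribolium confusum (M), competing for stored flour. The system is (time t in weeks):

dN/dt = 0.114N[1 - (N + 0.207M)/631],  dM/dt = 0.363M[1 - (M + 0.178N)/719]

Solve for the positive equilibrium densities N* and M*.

Setting both brackets to zero gives the nullclines N + 0.207M = 631 and 0.178N + M = 719.
Substituting M = 719 - 0.178N into the first: N(1 - 0.207·0.178) = 631 - 0.207·719.
So N* = 482/0.963 = 501, and then M* = 719 - 0.178·501 = 630.

N* ≈ 501, M* ≈ 630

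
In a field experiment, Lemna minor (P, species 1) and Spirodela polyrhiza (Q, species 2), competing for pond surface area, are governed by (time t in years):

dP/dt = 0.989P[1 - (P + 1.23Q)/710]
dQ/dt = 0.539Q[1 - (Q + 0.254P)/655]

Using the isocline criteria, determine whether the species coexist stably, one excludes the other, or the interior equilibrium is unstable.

Compare the nullcline intercepts: K1/α12 = 710/1.23 = 577 < K2 = 655; K2/α21 = 655/0.254 = 2580 > K1 = 710.
Since the inequalities point opposite ways, species 2 can invade but species 1 cannot.

species 2 excludes species 1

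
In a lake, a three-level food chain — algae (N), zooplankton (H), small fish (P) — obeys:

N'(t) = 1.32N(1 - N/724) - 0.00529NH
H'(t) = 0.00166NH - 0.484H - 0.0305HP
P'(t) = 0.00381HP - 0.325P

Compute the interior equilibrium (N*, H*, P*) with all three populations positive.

From dP/dt = 0: 0.00381H* = 0.325, so H* = 85.3.
From dN/dt = 0: 1.32(1 - N*/724) = 0.00529·85.3, giving N* = 724·(1 - 0.342) = 476.
From dH/dt = 0: 0.00166·476 - 0.484 = 0.0305P*, so P* = 0.307/0.0305 = 10.1.

N* ≈ 476, H* ≈ 85.3, P* ≈ 10.1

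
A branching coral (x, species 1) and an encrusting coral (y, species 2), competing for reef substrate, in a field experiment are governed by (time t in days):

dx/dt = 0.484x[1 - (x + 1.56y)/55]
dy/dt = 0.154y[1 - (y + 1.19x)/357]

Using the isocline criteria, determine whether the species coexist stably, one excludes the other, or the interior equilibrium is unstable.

Compare the nullcline intercepts: K1/α12 = 55/1.56 = 35.3 < K2 = 357; K2/α21 = 357/1.19 = 300 > K1 = 55.
Since the inequalities point opposite ways, species 2 can invade but species 1 cannot.

species 2 excludes species 1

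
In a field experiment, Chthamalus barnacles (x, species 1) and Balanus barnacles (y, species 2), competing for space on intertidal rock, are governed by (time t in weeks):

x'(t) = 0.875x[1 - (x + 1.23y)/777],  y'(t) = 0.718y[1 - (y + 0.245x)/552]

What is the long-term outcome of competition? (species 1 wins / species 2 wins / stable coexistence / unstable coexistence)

Compare the nullcline intercepts: K1/α12 = 777/1.23 = 632 > K2 = 552; K2/α21 = 552/0.245 = 2250 > K1 = 777.
Since both inequalities hold, each species can invade when rare, so the interior equilibrium is stable.

stable coexistence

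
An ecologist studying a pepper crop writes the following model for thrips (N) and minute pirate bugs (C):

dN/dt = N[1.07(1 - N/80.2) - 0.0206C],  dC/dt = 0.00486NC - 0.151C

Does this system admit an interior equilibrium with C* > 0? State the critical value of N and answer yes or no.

The predator equation gives dC/dt > 0 only when N > 0.151/0.00486 = 31.1.
Without the predator, N → K = 80.2. Since 80.2 > 31.1, the predator can invade and persist.

Threshold N = 31.1; K > 31.1, so yes, the predator persists.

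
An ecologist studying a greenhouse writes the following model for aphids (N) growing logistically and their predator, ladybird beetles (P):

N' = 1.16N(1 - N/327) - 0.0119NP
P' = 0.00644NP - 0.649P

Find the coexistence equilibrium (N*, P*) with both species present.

N* ≈ 101, P* ≈ 67.4

From dP/dt = 0 with P > 0: 0.00644N* = 0.649, so N* = 101.
Substitute into dN/dt = 0: 1.16(1 - 101/327) = 0.0119P*.
The bracket is 0.692, giving P* = 0.803/0.0119 = 67.4.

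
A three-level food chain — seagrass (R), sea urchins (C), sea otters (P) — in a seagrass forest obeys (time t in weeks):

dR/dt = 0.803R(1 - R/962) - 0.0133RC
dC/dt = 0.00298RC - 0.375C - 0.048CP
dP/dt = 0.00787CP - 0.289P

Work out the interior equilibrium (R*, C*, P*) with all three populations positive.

R* ≈ 377, C* ≈ 36.7, P* ≈ 15.6

From dP/dt = 0: 0.00787C* = 0.289, so C* = 36.7.
From dR/dt = 0: 0.803(1 - R*/962) = 0.0133·36.7, giving R* = 962·(1 - 0.608) = 377.
From dC/dt = 0: 0.00298·377 - 0.375 = 0.048P*, so P* = 0.748/0.048 = 15.6.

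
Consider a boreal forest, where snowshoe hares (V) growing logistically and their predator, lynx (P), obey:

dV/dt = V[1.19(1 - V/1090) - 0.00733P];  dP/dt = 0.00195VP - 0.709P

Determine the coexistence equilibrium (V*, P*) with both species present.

V* ≈ 364, P* ≈ 108

From dP/dt = 0 with P > 0: 0.00195V* = 0.709, so V* = 364.
Substitute into dV/dt = 0: 1.19(1 - 364/1090) = 0.00733P*.
The bracket is 0.666, giving P* = 0.793/0.00733 = 108.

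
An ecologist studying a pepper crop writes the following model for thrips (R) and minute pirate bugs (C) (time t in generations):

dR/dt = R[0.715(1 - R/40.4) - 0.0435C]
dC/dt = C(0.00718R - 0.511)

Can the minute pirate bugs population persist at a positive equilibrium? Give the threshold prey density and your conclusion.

Threshold R = 71.2; K < 71.2, so no, the predator goes extinct.

The predator equation gives dC/dt > 0 only when R > 0.511/0.00718 = 71.2.
Without the predator, R → K = 40.4. Since 40.4 < 71.2, the predator cannot invade.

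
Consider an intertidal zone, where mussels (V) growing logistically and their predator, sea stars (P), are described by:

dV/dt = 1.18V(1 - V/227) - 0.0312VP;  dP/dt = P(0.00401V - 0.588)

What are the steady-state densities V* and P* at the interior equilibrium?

V* ≈ 147, P* ≈ 13.4

From dP/dt = 0 with P > 0: 0.00401V* = 0.588, so V* = 147.
Substitute into dV/dt = 0: 1.18(1 - 147/227) = 0.0312P*.
The bracket is 0.354, giving P* = 0.418/0.0312 = 13.4.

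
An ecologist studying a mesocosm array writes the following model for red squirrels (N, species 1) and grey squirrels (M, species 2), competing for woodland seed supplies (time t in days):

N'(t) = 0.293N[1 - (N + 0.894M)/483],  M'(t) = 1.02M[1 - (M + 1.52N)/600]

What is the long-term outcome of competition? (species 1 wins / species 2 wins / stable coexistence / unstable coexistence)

Compare the nullcline intercepts: K1/α12 = 483/0.894 = 540 < K2 = 600; K2/α21 = 600/1.52 = 395 < K1 = 483.
Since both are reversed, neither can invade when rare; the interior point is a saddle.

unstable coexistence (outcome depends on initial conditions)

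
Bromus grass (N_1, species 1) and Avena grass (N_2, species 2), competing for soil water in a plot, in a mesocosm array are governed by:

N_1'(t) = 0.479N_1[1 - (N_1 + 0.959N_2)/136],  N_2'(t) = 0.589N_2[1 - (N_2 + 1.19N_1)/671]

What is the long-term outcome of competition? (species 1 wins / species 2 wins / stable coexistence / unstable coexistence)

Compare the nullcline intercepts: K1/α12 = 136/0.959 = 142 < K2 = 671; K2/α21 = 671/1.19 = 564 > K1 = 136.
Since the inequalities point opposite ways, species 2 can invade but species 1 cannot.

species 2 excludes species 1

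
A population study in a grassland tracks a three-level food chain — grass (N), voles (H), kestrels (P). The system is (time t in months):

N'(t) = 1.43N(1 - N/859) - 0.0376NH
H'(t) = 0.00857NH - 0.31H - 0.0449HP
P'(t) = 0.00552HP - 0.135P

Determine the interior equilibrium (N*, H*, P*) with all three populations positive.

N* ≈ 307, H* ≈ 24.5, P* ≈ 51.6

From dP/dt = 0: 0.00552H* = 0.135, so H* = 24.5.
From dN/dt = 0: 1.43(1 - N*/859) = 0.0376·24.5, giving N* = 859·(1 - 0.643) = 307.
From dH/dt = 0: 0.00857·307 - 0.31 = 0.0449P*, so P* = 2.32/0.0449 = 51.6.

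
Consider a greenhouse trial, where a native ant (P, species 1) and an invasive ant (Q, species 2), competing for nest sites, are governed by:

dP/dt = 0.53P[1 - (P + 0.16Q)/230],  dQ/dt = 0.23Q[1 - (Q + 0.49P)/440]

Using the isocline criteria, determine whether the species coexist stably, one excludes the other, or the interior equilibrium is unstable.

Compare the nullcline intercepts: K1/α12 = 230/0.16 = 1440 > K2 = 440; K2/α21 = 440/0.49 = 898 > K1 = 230.
Since both inequalities hold, each species can invade when rare, so the interior equilibrium is stable.

stable coexistence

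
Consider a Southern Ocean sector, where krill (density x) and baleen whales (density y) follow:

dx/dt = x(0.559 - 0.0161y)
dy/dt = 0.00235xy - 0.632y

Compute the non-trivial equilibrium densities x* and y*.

x* ≈ 269, y* ≈ 34.7

Set dy/dt = 0 with y > 0: 0.00235x - 0.632 = 0, so x* = 0.632/0.00235 = 269.
Set dx/dt = 0 with x > 0: 0.559 - 0.0161y = 0, so y* = 0.559/0.0161 = 34.7.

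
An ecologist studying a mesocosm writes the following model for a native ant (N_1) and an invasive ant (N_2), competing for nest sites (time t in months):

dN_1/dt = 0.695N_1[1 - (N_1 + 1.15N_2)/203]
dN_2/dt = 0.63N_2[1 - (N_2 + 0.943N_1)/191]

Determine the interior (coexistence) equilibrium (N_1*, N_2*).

Setting both brackets to zero gives the nullclines N_1 + 1.15N_2 = 203 and 0.943N_1 + N_2 = 191.
Substituting N_2 = 191 - 0.943N_1 into the first: N_1(1 - 1.15·0.943) = 203 - 1.15·191.
So N_1* = -16.6/-0.0844 = 197, and then N_2* = 191 - 0.943·197 = 5.08.

N_1* ≈ 197, N_2* ≈ 5.08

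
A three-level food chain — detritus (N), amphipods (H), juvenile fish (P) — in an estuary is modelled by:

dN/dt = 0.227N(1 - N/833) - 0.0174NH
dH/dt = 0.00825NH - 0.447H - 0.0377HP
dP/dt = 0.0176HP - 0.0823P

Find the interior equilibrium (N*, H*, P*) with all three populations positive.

From dP/dt = 0: 0.0176H* = 0.0823, so H* = 4.68.
From dN/dt = 0: 0.227(1 - N*/833) = 0.0174·4.68, giving N* = 833·(1 - 0.358) = 534.
From dH/dt = 0: 0.00825·534 - 0.447 = 0.0377P*, so P* = 3.96/0.0377 = 105.

N* ≈ 534, H* ≈ 4.68, P* ≈ 105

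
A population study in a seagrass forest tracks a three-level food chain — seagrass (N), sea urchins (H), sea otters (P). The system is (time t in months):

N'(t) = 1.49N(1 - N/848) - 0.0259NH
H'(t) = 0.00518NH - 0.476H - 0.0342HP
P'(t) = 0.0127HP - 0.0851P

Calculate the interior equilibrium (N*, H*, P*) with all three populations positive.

From dP/dt = 0: 0.0127H* = 0.0851, so H* = 6.7.
From dN/dt = 0: 1.49(1 - N*/848) = 0.0259·6.7, giving N* = 848·(1 - 0.116) = 749.
From dH/dt = 0: 0.00518·749 - 0.476 = 0.0342P*, so P* = 3.4/0.0342 = 99.6.

N* ≈ 749, H* ≈ 6.7, P* ≈ 99.6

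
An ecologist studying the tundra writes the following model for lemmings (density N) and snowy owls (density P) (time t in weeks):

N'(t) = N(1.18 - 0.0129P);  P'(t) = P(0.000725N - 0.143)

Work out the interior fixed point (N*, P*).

Set dP/dt = 0 with P > 0: 0.000725N - 0.143 = 0, so N* = 0.143/0.000725 = 197.
Set dN/dt = 0 with N > 0: 1.18 - 0.0129P = 0, so P* = 1.18/0.0129 = 91.5.

N* ≈ 197, P* ≈ 91.5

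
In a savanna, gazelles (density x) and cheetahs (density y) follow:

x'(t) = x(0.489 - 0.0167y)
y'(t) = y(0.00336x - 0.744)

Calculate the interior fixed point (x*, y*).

x* ≈ 221, y* ≈ 29.3

Set dy/dt = 0 with y > 0: 0.00336x - 0.744 = 0, so x* = 0.744/0.00336 = 221.
Set dx/dt = 0 with x > 0: 0.489 - 0.0167y = 0, so y* = 0.489/0.0167 = 29.3.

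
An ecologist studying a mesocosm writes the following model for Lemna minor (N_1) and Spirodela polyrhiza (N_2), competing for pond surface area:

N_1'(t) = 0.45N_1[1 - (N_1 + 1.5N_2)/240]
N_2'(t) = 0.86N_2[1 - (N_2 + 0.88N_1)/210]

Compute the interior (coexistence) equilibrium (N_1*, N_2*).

N_1* ≈ 234, N_2* ≈ 3.75

Setting both brackets to zero gives the nullclines N_1 + 1.5N_2 = 240 and 0.88N_1 + N_2 = 210.
Substituting N_2 = 210 - 0.88N_1 into the first: N_1(1 - 1.5·0.88) = 240 - 1.5·210.
So N_1* = -75/-0.32 = 234, and then N_2* = 210 - 0.88·234 = 3.75.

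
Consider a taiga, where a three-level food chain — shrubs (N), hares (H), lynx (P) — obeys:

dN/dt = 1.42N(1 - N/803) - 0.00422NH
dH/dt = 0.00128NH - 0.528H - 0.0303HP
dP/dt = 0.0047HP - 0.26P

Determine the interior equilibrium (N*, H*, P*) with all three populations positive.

From dP/dt = 0: 0.0047H* = 0.26, so H* = 55.3.
From dN/dt = 0: 1.42(1 - N*/803) = 0.00422·55.3, giving N* = 803·(1 - 0.164) = 671.
From dH/dt = 0: 0.00128·671 - 0.528 = 0.0303P*, so P* = 0.331/0.0303 = 10.9.

N* ≈ 671, H* ≈ 55.3, P* ≈ 10.9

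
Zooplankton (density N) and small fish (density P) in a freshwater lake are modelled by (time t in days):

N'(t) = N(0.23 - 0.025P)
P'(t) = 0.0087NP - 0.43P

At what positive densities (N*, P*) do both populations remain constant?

Set dP/dt = 0 with P > 0: 0.0087N - 0.43 = 0, so N* = 0.43/0.0087 = 49.4.
Set dN/dt = 0 with N > 0: 0.23 - 0.025P = 0, so P* = 0.23/0.025 = 9.2.

N* ≈ 49.4, P* ≈ 9.2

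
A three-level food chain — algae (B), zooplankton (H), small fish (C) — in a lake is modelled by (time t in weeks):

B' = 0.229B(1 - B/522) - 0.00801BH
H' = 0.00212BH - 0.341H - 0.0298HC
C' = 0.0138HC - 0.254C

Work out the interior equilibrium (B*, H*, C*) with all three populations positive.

B* ≈ 186, H* ≈ 18.4, C* ≈ 1.78

From dC/dt = 0: 0.0138H* = 0.254, so H* = 18.4.
From dB/dt = 0: 0.229(1 - B*/522) = 0.00801·18.4, giving B* = 522·(1 - 0.644) = 186.
From dH/dt = 0: 0.00212·186 - 0.341 = 0.0298C*, so C* = 0.0532/0.0298 = 1.78.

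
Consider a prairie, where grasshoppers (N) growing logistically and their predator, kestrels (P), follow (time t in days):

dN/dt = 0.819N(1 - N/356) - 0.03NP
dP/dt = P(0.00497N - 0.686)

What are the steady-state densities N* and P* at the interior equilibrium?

From dP/dt = 0 with P > 0: 0.00497N* = 0.686, so N* = 138.
Substitute into dN/dt = 0: 0.819(1 - 138/356) = 0.03P*.
The bracket is 0.612, giving P* = 0.501/0.03 = 16.7.

N* ≈ 138, P* ≈ 16.7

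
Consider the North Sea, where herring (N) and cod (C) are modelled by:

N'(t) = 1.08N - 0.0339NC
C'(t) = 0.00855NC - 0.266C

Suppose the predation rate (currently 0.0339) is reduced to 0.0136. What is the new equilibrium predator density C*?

At the interior fixed point, setting dN/dt = 0 with N > 0 fixes C* = (prey growth rate)/(NC coefficient) — independent of the other coefficients.
With the change, C* = 1.08/0.0136 = 79.4; it rises from 31.9.

C* ≈ 79.4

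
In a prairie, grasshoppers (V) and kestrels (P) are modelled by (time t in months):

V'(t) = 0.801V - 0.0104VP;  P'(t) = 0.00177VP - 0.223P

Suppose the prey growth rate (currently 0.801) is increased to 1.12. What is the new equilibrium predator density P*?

P* ≈ 108

At the interior fixed point, setting dV/dt = 0 with V > 0 fixes P* = (prey growth rate)/(VP coefficient) — independent of the other coefficients.
With the change, P* = 1.12/0.0104 = 108; it rises from 77.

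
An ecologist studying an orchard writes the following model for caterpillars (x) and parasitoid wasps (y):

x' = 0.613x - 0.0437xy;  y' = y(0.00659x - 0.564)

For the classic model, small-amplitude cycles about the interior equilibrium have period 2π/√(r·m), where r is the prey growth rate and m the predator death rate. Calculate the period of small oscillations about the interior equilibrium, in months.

Here r = 0.613 and m = 0.564, so r·m = 0.346.
ω = √0.346 = 0.588 per month, hence T = 2π/ω ≈ 10.7 months.

T ≈ 10.7 months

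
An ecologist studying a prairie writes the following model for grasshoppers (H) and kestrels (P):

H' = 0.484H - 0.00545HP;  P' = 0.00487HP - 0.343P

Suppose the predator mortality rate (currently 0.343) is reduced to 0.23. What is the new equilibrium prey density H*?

H* ≈ 47.2

At the interior fixed point, setting dP/dt = 0 with P > 0 fixes H* = (predator death rate)/(HP coefficient) — independent of the other coefficients.
With the change, H* = 0.23/0.00487 = 47.2; it falls from 70.4.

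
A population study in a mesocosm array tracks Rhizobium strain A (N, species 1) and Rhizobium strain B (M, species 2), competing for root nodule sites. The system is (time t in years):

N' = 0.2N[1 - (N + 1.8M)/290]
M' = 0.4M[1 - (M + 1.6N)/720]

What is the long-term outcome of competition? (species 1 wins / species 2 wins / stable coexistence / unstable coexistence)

Compare the nullcline intercepts: K1/α12 = 290/1.8 = 161 < K2 = 720; K2/α21 = 720/1.6 = 450 > K1 = 290.
Since the inequalities point opposite ways, species 2 can invade but species 1 cannot.

species 2 excludes species 1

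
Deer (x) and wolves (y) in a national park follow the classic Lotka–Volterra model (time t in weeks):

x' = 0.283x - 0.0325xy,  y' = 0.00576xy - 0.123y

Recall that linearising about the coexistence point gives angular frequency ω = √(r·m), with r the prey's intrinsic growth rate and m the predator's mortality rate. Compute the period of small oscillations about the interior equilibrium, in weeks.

Here r = 0.283 and m = 0.123, so r·m = 0.0348.
ω = √0.0348 = 0.187 per week, hence T = 2π/ω ≈ 33.7 weeks.

T ≈ 33.7 weeks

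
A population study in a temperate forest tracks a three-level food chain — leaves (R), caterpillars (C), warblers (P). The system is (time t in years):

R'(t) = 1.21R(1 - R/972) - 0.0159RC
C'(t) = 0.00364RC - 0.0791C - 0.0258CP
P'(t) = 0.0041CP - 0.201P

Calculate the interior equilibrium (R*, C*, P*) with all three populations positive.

R* ≈ 346, C* ≈ 49, P* ≈ 45.7

From dP/dt = 0: 0.0041C* = 0.201, so C* = 49.
From dR/dt = 0: 1.21(1 - R*/972) = 0.0159·49, giving R* = 972·(1 - 0.644) = 346.
From dC/dt = 0: 0.00364·346 - 0.0791 = 0.0258P*, so P* = 1.18/0.0258 = 45.7.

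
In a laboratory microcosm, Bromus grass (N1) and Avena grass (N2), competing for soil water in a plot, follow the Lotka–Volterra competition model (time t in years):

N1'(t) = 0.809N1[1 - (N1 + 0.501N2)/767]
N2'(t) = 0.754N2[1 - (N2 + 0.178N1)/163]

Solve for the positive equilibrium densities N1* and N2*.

Setting both brackets to zero gives the nullclines N1 + 0.501N2 = 767 and 0.178N1 + N2 = 163.
Substituting N2 = 163 - 0.178N1 into the first: N1(1 - 0.501·0.178) = 767 - 0.501·163.
So N1* = 685/0.911 = 752, and then N2* = 163 - 0.178·752 = 29.1.

N1* ≈ 752, N2* ≈ 29.1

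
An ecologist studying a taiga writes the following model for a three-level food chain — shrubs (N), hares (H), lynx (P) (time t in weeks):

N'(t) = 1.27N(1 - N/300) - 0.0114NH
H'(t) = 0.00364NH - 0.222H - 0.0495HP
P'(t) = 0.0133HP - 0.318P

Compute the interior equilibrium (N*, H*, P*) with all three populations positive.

N* ≈ 236, H* ≈ 23.9, P* ≈ 12.8

From dP/dt = 0: 0.0133H* = 0.318, so H* = 23.9.
From dN/dt = 0: 1.27(1 - N*/300) = 0.0114·23.9, giving N* = 300·(1 - 0.215) = 236.
From dH/dt = 0: 0.00364·236 - 0.222 = 0.0495P*, so P* = 0.636/0.0495 = 12.8.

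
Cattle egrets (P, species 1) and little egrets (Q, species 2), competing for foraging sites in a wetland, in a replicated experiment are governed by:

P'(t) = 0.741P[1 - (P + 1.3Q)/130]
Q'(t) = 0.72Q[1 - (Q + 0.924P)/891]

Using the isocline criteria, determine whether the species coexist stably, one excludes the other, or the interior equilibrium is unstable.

Compare the nullcline intercepts: K1/α12 = 130/1.3 = 100 < K2 = 891; K2/α21 = 891/0.924 = 964 > K1 = 130.
Since the inequalities point opposite ways, species 2 can invade but species 1 cannot.

species 2 excludes species 1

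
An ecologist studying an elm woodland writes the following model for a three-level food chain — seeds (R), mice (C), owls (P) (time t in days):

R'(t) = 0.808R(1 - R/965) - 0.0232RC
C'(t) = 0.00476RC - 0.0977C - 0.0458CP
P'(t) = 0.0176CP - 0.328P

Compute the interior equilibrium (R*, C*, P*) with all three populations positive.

From dP/dt = 0: 0.0176C* = 0.328, so C* = 18.6.
From dR/dt = 0: 0.808(1 - R*/965) = 0.0232·18.6, giving R* = 965·(1 - 0.535) = 449.
From dC/dt = 0: 0.00476·449 - 0.0977 = 0.0458P*, so P* = 2.04/0.0458 = 44.5.

R* ≈ 449, C* ≈ 18.6, P* ≈ 44.5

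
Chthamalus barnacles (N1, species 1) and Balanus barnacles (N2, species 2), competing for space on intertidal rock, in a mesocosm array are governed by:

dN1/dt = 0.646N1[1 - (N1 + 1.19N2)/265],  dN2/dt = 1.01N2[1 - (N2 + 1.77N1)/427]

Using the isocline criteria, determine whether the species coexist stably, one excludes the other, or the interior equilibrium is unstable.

Compare the nullcline intercepts: K1/α12 = 265/1.19 = 223 < K2 = 427; K2/α21 = 427/1.77 = 241 < K1 = 265.
Since both are reversed, neither can invade when rare; the interior point is a saddle.

unstable coexistence (outcome depends on initial conditions)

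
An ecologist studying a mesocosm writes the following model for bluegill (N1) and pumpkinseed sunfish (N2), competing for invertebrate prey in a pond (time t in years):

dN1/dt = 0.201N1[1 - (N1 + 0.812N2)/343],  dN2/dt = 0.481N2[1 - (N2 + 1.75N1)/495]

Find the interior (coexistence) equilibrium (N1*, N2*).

N1* ≈ 140, N2* ≈ 250

Setting both brackets to zero gives the nullclines N1 + 0.812N2 = 343 and 1.75N1 + N2 = 495.
Substituting N2 = 495 - 1.75N1 into the first: N1(1 - 0.812·1.75) = 343 - 0.812·495.
So N1* = -58.9/-0.421 = 140, and then N2* = 495 - 1.75·140 = 250.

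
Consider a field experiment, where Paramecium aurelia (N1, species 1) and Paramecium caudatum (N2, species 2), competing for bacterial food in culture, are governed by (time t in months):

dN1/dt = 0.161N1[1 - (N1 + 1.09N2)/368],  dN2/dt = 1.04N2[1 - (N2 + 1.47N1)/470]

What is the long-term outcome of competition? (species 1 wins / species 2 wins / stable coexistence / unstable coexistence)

unstable coexistence (outcome depends on initial conditions)

Compare the nullcline intercepts: K1/α12 = 368/1.09 = 338 < K2 = 470; K2/α21 = 470/1.47 = 320 < K1 = 368.
Since both are reversed, neither can invade when rare; the interior point is a saddle.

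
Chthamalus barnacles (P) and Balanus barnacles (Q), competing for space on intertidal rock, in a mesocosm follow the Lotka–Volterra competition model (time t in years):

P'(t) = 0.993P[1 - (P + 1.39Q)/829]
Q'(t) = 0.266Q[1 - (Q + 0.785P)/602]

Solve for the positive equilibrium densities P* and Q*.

P* ≈ 85.4, Q* ≈ 535

Setting both brackets to zero gives the nullclines P + 1.39Q = 829 and 0.785P + Q = 602.
Substituting Q = 602 - 0.785P into the first: P(1 - 1.39·0.785) = 829 - 1.39·602.
So P* = -7.78/-0.0912 = 85.4, and then Q* = 602 - 0.785·85.4 = 535.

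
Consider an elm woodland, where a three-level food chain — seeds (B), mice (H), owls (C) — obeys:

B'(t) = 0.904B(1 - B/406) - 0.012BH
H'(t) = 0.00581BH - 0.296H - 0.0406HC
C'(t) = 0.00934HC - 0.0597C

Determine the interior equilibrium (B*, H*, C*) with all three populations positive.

B* ≈ 372, H* ≈ 6.39, C* ≈ 45.9

From dC/dt = 0: 0.00934H* = 0.0597, so H* = 6.39.
From dB/dt = 0: 0.904(1 - B*/406) = 0.012·6.39, giving B* = 406·(1 - 0.0848) = 372.
From dH/dt = 0: 0.00581·372 - 0.296 = 0.0406C*, so C* = 1.86/0.0406 = 45.9.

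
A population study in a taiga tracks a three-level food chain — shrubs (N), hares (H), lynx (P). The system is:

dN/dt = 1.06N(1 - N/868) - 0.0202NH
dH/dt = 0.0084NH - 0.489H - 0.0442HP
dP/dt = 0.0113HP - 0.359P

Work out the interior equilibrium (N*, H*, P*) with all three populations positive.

From dP/dt = 0: 0.0113H* = 0.359, so H* = 31.8.
From dN/dt = 0: 1.06(1 - N*/868) = 0.0202·31.8, giving N* = 868·(1 - 0.605) = 342.
From dH/dt = 0: 0.0084·342 - 0.489 = 0.0442P*, so P* = 2.39/0.0442 = 54.

N* ≈ 342, H* ≈ 31.8, P* ≈ 54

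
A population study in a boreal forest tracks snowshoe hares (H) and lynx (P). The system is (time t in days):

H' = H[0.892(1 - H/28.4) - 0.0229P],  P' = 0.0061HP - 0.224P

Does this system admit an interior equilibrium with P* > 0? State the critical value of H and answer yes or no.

The predator equation gives dP/dt > 0 only when H > 0.224/0.0061 = 36.7.
Without the predator, H → K = 28.4. Since 28.4 < 36.7, the predator cannot invade.

Threshold H = 36.7; K < 36.7, so no, the predator goes extinct.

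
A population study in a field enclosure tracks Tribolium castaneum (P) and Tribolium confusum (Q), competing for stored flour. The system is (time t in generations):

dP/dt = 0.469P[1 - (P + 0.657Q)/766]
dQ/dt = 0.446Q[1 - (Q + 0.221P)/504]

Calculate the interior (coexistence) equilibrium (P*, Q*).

P* ≈ 509, Q* ≈ 392

Setting both brackets to zero gives the nullclines P + 0.657Q = 766 and 0.221P + Q = 504.
Substituting Q = 504 - 0.221P into the first: P(1 - 0.657·0.221) = 766 - 0.657·504.
So P* = 435/0.855 = 509, and then Q* = 504 - 0.221·509 = 392.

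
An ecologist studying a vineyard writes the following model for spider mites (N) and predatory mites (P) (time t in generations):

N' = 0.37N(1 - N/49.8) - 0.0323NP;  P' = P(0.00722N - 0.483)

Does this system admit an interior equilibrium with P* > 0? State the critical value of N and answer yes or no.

Threshold N = 66.9; K < 66.9, so no, the predator goes extinct.

The predator equation gives dP/dt > 0 only when N > 0.483/0.00722 = 66.9.
Without the predator, N → K = 49.8. Since 49.8 < 66.9, the predator cannot invade.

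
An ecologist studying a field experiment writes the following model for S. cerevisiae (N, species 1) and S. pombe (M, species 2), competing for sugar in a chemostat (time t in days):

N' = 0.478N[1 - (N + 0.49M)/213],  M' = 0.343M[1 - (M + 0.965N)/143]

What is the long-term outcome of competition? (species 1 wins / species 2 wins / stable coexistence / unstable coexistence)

species 1 excludes species 2

Compare the nullcline intercepts: K1/α12 = 213/0.49 = 435 > K2 = 143; K2/α21 = 143/0.965 = 148 < K1 = 213.
Since the inequalities point opposite ways, species 1 can invade but species 2 cannot.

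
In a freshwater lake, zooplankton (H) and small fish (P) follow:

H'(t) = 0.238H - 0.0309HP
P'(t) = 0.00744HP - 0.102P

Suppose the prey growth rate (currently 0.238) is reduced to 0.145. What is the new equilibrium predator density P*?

At the interior fixed point, setting dH/dt = 0 with H > 0 fixes P* = (prey growth rate)/(HP coefficient) — independent of the other coefficients.
With the change, P* = 0.145/0.0309 = 4.69; it falls from 7.7.

P* ≈ 4.69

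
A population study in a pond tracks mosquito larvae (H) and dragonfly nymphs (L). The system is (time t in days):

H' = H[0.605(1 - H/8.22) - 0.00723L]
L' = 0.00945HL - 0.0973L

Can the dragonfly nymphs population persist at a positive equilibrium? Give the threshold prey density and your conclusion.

The predator equation gives dL/dt > 0 only when H > 0.0973/0.00945 = 10.3.
Without the predator, H → K = 8.22. Since 8.22 < 10.3, the predator cannot invade.

Threshold H = 10.3; K < 10.3, so no, the predator goes extinct.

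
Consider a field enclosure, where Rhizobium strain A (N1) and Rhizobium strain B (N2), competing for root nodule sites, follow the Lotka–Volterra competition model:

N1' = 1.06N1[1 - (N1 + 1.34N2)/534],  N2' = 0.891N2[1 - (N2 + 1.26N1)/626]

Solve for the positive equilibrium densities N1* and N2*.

Setting both brackets to zero gives the nullclines N1 + 1.34N2 = 534 and 1.26N1 + N2 = 626.
Substituting N2 = 626 - 1.26N1 into the first: N1(1 - 1.34·1.26) = 534 - 1.34·626.
So N1* = -305/-0.688 = 443, and then N2* = 626 - 1.26·443 = 68.

N1* ≈ 443, N2* ≈ 68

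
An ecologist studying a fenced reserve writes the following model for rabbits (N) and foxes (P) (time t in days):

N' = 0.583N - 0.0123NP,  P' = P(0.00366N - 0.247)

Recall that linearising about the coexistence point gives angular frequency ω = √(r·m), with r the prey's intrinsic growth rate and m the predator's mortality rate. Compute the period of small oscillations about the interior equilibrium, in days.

T ≈ 16.6 days

Here r = 0.583 and m = 0.247, so r·m = 0.144.
ω = √0.144 = 0.379 per day, hence T = 2π/ω ≈ 16.6 days.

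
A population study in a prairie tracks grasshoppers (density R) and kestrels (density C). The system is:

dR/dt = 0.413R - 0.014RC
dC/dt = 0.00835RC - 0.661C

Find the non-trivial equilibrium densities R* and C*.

Set dC/dt = 0 with C > 0: 0.00835R - 0.661 = 0, so R* = 0.661/0.00835 = 79.2.
Set dR/dt = 0 with R > 0: 0.413 - 0.014C = 0, so C* = 0.413/0.014 = 29.5.

R* ≈ 79.2, C* ≈ 29.5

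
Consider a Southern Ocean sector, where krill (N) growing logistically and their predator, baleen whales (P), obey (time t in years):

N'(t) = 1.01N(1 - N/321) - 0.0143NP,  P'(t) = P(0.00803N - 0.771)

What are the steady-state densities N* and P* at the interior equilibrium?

From dP/dt = 0 with P > 0: 0.00803N* = 0.771, so N* = 96.
Substitute into dN/dt = 0: 1.01(1 - 96/321) = 0.0143P*.
The bracket is 0.701, giving P* = 0.708/0.0143 = 49.5.

N* ≈ 96, P* ≈ 49.5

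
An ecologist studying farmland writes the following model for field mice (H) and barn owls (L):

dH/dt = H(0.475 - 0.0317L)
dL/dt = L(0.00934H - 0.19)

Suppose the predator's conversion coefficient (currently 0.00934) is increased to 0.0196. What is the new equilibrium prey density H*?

At the interior fixed point, setting dL/dt = 0 with L > 0 fixes H* = (predator death rate)/(HL coefficient) — independent of the other coefficients.
With the change, H* = 0.19/0.0196 = 9.69; it falls from 20.3.

H* ≈ 9.69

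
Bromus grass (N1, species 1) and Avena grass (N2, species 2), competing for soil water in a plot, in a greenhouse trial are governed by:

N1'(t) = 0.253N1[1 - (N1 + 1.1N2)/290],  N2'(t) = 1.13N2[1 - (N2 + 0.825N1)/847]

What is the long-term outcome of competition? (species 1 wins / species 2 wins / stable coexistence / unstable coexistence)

Compare the nullcline intercepts: K1/α12 = 290/1.1 = 264 < K2 = 847; K2/α21 = 847/0.825 = 1030 > K1 = 290.
Since the inequalities point opposite ways, species 2 can invade but species 1 cannot.

species 2 excludes species 1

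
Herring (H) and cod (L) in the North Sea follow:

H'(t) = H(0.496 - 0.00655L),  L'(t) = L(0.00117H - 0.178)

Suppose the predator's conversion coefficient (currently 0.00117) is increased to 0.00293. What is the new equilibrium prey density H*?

At the interior fixed point, setting dL/dt = 0 with L > 0 fixes H* = (predator death rate)/(HL coefficient) — independent of the other coefficients.
With the change, H* = 0.178/0.00293 = 60.8; it falls from 152.

H* ≈ 60.8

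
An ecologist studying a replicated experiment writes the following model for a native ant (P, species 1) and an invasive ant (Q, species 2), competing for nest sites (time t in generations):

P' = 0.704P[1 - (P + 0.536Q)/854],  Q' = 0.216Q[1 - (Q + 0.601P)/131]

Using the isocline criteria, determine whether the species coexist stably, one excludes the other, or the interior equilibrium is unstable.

Compare the nullcline intercepts: K1/α12 = 854/0.536 = 1590 > K2 = 131; K2/α21 = 131/0.601 = 218 < K1 = 854.
Since the inequalities point opposite ways, species 1 can invade but species 2 cannot.

species 1 excludes species 2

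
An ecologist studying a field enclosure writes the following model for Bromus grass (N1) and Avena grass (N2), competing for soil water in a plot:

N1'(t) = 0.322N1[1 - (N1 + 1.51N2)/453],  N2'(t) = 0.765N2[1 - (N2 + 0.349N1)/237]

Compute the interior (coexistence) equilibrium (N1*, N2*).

Setting both brackets to zero gives the nullclines N1 + 1.51N2 = 453 and 0.349N1 + N2 = 237.
Substituting N2 = 237 - 0.349N1 into the first: N1(1 - 1.51·0.349) = 453 - 1.51·237.
So N1* = 95.1/0.473 = 201, and then N2* = 237 - 0.349·201 = 167.

N1* ≈ 201, N2* ≈ 167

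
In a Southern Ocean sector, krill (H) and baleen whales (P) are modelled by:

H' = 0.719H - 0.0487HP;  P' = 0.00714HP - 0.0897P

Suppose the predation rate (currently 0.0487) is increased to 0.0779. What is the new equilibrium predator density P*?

P* ≈ 9.23

At the interior fixed point, setting dH/dt = 0 with H > 0 fixes P* = (prey growth rate)/(HP coefficient) — independent of the other coefficients.
With the change, P* = 0.719/0.0779 = 9.23; it falls from 14.8.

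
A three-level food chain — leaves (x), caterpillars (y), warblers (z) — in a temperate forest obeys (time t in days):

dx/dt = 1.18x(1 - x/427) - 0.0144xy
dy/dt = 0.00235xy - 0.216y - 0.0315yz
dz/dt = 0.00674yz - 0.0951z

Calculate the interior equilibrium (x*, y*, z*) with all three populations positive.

From dz/dt = 0: 0.00674y* = 0.0951, so y* = 14.1.
From dx/dt = 0: 1.18(1 - x*/427) = 0.0144·14.1, giving x* = 427·(1 - 0.172) = 353.
From dy/dt = 0: 0.00235·353 - 0.216 = 0.0315z*, so z* = 0.615/0.0315 = 19.5.

x* ≈ 353, y* ≈ 14.1, z* ≈ 19.5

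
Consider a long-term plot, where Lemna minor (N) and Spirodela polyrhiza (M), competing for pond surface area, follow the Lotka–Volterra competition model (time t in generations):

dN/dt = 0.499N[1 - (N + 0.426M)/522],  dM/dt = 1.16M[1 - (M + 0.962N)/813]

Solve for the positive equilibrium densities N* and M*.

Setting both brackets to zero gives the nullclines N + 0.426M = 522 and 0.962N + M = 813.
Substituting M = 813 - 0.962N into the first: N(1 - 0.426·0.962) = 522 - 0.426·813.
So N* = 176/0.59 = 298, and then M* = 813 - 0.962·298 = 527.

N* ≈ 298, M* ≈ 527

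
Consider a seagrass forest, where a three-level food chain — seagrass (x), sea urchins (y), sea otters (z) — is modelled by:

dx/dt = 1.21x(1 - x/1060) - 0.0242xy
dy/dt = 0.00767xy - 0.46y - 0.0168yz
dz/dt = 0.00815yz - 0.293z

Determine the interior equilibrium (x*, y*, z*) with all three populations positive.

x* ≈ 298, y* ≈ 36, z* ≈ 109

From dz/dt = 0: 0.00815y* = 0.293, so y* = 36.
From dx/dt = 0: 1.21(1 - x*/1060) = 0.0242·36, giving x* = 1060·(1 - 0.719) = 298.
From dy/dt = 0: 0.00767·298 - 0.46 = 0.0168z*, so z* = 1.82/0.0168 = 109.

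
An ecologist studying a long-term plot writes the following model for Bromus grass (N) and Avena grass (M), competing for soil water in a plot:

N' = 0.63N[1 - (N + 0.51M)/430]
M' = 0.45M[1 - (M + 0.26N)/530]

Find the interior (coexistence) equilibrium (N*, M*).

N* ≈ 184, M* ≈ 482

Setting both brackets to zero gives the nullclines N + 0.51M = 430 and 0.26N + M = 530.
Substituting M = 530 - 0.26N into the first: N(1 - 0.51·0.26) = 430 - 0.51·530.
So N* = 160/0.867 = 184, and then M* = 530 - 0.26·184 = 482.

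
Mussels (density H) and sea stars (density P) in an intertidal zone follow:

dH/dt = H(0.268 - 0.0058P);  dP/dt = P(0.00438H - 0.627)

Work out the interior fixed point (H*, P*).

Set dP/dt = 0 with P > 0: 0.00438H - 0.627 = 0, so H* = 0.627/0.00438 = 143.
Set dH/dt = 0 with H > 0: 0.268 - 0.0058P = 0, so P* = 0.268/0.0058 = 46.2.

H* ≈ 143, P* ≈ 46.2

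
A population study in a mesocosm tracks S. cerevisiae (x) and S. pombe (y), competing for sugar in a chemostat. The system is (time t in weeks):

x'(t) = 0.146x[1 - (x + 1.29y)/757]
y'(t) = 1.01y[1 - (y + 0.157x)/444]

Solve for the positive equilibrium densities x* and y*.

Setting both brackets to zero gives the nullclines x + 1.29y = 757 and 0.157x + y = 444.
Substituting y = 444 - 0.157x into the first: x(1 - 1.29·0.157) = 757 - 1.29·444.
So x* = 184/0.797 = 231, and then y* = 444 - 0.157·231 = 408.

x* ≈ 231, y* ≈ 408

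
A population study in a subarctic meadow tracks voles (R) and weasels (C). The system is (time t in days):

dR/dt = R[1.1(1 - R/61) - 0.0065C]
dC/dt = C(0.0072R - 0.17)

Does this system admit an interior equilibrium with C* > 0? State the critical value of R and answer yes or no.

Threshold R = 23.6; K > 23.6, so yes, the predator persists.

The predator equation gives dC/dt > 0 only when R > 0.17/0.0072 = 23.6.
Without the predator, R → K = 61. Since 61 > 23.6, the predator can invade and persist.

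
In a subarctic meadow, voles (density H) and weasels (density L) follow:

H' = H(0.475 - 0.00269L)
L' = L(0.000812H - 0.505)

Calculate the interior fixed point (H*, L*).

Set dL/dt = 0 with L > 0: 0.000812H - 0.505 = 0, so H* = 0.505/0.000812 = 622.
Set dH/dt = 0 with H > 0: 0.475 - 0.00269L = 0, so L* = 0.475/0.00269 = 177.

H* ≈ 622, L* ≈ 177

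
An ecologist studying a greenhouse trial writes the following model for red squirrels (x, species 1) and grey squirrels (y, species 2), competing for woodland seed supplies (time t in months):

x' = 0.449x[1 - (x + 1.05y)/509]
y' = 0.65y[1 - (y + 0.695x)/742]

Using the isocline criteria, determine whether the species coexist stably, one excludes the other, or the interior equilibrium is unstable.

Compare the nullcline intercepts: K1/α12 = 509/1.05 = 485 < K2 = 742; K2/α21 = 742/0.695 = 1070 > K1 = 509.
Since the inequalities point opposite ways, species 2 can invade but species 1 cannot.

species 2 excludes species 1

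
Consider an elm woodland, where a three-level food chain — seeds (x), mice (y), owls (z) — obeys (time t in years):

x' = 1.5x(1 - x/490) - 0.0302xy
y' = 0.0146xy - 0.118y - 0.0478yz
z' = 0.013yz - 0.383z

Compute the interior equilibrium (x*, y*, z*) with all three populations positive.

From dz/dt = 0: 0.013y* = 0.383, so y* = 29.5.
From dx/dt = 0: 1.5(1 - x*/490) = 0.0302·29.5, giving x* = 490·(1 - 0.593) = 199.
From dy/dt = 0: 0.0146·199 - 0.118 = 0.0478z*, so z* = 2.79/0.0478 = 58.4.

x* ≈ 199, y* ≈ 29.5, z* ≈ 58.4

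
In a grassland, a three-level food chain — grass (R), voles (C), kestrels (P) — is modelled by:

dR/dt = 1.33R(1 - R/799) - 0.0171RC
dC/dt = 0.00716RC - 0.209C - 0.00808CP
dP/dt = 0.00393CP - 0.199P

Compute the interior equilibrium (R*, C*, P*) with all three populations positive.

R* ≈ 279, C* ≈ 50.6, P* ≈ 221

From dP/dt = 0: 0.00393C* = 0.199, so C* = 50.6.
From dR/dt = 0: 1.33(1 - R*/799) = 0.0171·50.6, giving R* = 799·(1 - 0.651) = 279.
From dC/dt = 0: 0.00716·279 - 0.209 = 0.00808P*, so P* = 1.79/0.00808 = 221.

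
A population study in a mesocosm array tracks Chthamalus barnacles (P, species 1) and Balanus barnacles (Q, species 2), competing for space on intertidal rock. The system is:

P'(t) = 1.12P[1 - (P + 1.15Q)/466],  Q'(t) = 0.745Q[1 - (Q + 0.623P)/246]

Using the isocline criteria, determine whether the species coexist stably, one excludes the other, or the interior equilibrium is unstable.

Compare the nullcline intercepts: K1/α12 = 466/1.15 = 405 > K2 = 246; K2/α21 = 246/0.623 = 395 < K1 = 466.
Since the inequalities point opposite ways, species 1 can invade but species 2 cannot.

species 1 excludes species 2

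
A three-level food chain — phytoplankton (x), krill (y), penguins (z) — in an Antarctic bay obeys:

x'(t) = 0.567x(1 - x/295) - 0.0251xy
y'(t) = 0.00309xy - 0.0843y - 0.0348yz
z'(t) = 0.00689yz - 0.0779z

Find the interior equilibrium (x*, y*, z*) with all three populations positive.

From dz/dt = 0: 0.00689y* = 0.0779, so y* = 11.3.
From dx/dt = 0: 0.567(1 - x*/295) = 0.0251·11.3, giving x* = 295·(1 - 0.501) = 147.
From dy/dt = 0: 0.00309·147 - 0.0843 = 0.0348z*, so z* = 0.371/0.0348 = 10.7.

x* ≈ 147, y* ≈ 11.3, z* ≈ 10.7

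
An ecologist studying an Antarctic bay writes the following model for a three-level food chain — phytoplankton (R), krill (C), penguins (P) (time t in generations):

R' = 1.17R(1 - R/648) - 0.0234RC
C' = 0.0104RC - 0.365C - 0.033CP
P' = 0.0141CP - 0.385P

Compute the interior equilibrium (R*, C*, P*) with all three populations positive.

R* ≈ 294, C* ≈ 27.3, P* ≈ 81.6

From dP/dt = 0: 0.0141C* = 0.385, so C* = 27.3.
From dR/dt = 0: 1.17(1 - R*/648) = 0.0234·27.3, giving R* = 648·(1 - 0.546) = 294.
From dC/dt = 0: 0.0104·294 - 0.365 = 0.033P*, so P* = 2.69/0.033 = 81.6.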